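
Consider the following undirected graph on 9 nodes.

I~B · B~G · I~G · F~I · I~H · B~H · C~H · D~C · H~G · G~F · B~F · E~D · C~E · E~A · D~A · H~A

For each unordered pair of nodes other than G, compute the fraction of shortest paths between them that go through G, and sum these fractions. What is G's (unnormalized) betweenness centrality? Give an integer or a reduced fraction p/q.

Pairs whose geodesics pass through G — C–F: 1/3; D–F: 2/6; E–F: 2/6; A–F: 1/3; H–F: 1/3.
All other pairs contribute 0.
Summing the contributions gives betweenness(G) = 5/3.

5/3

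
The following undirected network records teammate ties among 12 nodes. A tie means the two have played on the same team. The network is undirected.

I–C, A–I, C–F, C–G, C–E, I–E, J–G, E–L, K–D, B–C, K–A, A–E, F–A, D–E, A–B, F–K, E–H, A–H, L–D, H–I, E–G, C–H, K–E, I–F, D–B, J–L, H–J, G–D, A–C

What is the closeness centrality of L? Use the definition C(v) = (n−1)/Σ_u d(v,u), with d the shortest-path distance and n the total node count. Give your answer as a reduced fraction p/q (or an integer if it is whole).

Distances from L: A:2, B:2, C:2, D:1, E:1, F:3, G:2, H:2, I:2, J:1, K:2. Sum = 20.
n = 12, so closeness = 11/20.

11/20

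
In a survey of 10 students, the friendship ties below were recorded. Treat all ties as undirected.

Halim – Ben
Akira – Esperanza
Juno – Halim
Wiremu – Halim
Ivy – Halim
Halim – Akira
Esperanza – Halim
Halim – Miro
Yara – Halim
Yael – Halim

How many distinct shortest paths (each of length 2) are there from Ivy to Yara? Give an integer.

The shortest distance is 2, and the only length-2 path is Ivy–Halim–Yara. So there is exactly 1 shortest path.

1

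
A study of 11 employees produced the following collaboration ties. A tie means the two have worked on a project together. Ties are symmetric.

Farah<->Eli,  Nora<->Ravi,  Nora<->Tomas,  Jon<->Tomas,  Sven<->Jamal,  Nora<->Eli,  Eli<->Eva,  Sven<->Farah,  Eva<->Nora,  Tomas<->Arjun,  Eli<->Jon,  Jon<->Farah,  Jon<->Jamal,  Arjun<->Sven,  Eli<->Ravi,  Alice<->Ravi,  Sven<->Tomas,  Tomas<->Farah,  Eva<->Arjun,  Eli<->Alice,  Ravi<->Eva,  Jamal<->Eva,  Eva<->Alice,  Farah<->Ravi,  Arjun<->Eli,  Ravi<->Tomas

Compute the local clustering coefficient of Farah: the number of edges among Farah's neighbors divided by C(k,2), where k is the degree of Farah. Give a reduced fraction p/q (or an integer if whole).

1/2

Farah's neighbors: Eli, Jon, Ravi, Sven, and Tomas (k = 5).
Possible neighbor pairs: C(5,2) = 10. Edges among them: Eli–Jon, Eli–Ravi, Jon–Tomas, Ravi–Tomas, Sven–Tomas → e = 5.
Clustering(Farah) = 5/10 = 1/2.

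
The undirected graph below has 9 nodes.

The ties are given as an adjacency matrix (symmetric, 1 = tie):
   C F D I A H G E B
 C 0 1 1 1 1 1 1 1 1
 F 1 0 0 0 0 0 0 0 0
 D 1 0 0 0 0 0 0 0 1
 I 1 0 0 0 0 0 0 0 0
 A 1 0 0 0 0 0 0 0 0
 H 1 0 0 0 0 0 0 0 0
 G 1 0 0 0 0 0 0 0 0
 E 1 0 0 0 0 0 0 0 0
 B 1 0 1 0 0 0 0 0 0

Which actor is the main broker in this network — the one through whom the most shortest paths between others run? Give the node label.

Unnormalized betweenness of each node: A:0, B:0, C:27, D:0, E:0, F:0, G:0, H:0, I:0.
C has the largest value, 27, making it the main broker — the node through which the most shortest paths run.

C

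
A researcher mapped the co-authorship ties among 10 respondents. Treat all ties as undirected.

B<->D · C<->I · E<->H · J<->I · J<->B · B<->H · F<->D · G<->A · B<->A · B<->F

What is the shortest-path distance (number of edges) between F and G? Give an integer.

3

One shortest route is F – B – A – G, which uses 3 edges, and at distance 2 from F we only reach {A, H, J}, which does not include G. So d(F,G) = 3.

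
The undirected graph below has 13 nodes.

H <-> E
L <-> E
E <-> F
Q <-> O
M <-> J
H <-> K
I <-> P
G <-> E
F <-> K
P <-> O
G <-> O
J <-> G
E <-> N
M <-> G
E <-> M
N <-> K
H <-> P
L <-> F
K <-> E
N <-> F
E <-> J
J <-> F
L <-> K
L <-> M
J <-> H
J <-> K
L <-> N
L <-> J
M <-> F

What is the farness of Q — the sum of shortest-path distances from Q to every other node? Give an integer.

36

Distances from Q: E:3, F:4, G:2, H:3, I:3, J:3, K:4, L:4, M:3, N:4, O:1, P:2.
Sum = 3 + 4 + 2 + 3 + 3 + 3 + 4 + 4 + 3 + 4 + 1 + 2 = 36.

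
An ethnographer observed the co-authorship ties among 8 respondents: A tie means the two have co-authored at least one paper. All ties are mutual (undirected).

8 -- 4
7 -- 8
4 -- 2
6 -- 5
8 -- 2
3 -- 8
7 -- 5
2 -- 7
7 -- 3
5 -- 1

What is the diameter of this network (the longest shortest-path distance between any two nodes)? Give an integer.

4

Eccentricity of each node (its greatest distance to any other): 1:4, 2:3, 3:3, 4:4, 5:3, 6:4, 7:2, 8:3.
The maximum eccentricity is 4, realized for instance by the pair 1–4 via 1 – 5 – 7 – 8 – 4. So the diameter is 4.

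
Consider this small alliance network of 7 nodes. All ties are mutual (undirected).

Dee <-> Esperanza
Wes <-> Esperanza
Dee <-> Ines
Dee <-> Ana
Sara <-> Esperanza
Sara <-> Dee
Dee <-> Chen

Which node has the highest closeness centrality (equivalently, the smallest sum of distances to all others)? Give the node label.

Dee

Farness (sum of distances to all others) for each node — Ana:12, Chen:12, Dee:7, Esperanza:9, Ines:12, Sara:10, Wes:14.
The smallest farness is 7, for Dee, so Dee has the highest closeness.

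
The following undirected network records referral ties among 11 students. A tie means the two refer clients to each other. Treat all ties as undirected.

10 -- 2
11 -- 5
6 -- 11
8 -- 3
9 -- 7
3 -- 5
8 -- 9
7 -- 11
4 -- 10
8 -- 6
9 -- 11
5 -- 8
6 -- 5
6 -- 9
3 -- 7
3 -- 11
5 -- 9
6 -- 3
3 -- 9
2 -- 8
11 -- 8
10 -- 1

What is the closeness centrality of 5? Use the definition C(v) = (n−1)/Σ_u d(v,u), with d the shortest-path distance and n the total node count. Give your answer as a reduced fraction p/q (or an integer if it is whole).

Distances from 5: 1:4, 2:2, 3:1, 4:4, 6:1, 7:2, 8:1, 9:1, 10:3, 11:1. Sum = 20.
n = 11, so closeness = 10/20 = 1/2.

1/2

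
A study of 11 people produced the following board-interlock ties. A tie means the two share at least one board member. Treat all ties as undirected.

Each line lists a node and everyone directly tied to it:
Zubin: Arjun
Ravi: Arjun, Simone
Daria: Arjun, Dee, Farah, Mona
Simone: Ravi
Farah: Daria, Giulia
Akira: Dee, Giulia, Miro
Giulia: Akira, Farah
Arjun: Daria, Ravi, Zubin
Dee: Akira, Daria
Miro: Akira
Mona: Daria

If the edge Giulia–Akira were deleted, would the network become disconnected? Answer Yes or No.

Even without that edge, Giulia still reaches Akira via Giulia – Farah – Daria – Dee – Akira, so the network stays connected. Not a bridge.

No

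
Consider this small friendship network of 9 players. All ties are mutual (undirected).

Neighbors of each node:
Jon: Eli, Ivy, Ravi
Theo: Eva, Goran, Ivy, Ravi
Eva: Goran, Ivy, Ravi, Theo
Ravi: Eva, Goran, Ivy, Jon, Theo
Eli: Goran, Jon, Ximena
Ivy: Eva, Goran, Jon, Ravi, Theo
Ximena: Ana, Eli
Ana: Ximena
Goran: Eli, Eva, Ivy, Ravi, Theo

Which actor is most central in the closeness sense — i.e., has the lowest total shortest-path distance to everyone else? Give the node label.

Goran

Farness (sum of distances to all others) for each node — Ana:25, Eli:13, Eva:15, Goran:12, Ivy:14, Jon:14, Ravi:14, Theo:15, Ximena:18.
The smallest farness is 12, for Goran, so Goran has the highest closeness.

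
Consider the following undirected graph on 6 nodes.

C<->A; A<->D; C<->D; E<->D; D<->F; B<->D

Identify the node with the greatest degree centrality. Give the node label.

D

Degrees — A:2, B:1, C:2, D:5, E:1, F:1.
The maximum is 5, attained only by D.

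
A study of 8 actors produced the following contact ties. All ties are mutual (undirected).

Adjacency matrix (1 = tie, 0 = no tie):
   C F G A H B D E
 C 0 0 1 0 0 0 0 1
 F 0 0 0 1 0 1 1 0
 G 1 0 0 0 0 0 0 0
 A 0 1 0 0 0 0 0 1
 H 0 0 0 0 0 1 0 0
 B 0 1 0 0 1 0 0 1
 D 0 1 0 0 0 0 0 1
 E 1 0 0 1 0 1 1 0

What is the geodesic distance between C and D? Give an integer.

One shortest route is C – E – D, which uses 2 edges, and C and D are not directly tied, so nothing shorter exists. So d(C,D) = 2.

2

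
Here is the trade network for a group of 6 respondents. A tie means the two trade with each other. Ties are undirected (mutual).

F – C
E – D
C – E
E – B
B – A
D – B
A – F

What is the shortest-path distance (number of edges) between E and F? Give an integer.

2

One shortest route is E – C – F, which uses 2 edges, and E and F are not directly tied, so nothing shorter exists. So d(E,F) = 2.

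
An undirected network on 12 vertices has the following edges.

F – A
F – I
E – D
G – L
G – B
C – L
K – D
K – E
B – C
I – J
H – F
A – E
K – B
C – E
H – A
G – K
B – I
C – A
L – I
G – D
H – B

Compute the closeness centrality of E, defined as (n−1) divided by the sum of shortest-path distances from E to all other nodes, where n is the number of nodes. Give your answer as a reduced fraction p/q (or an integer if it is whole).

11/21

Distances from E: A:1, B:2, C:1, D:1, F:2, G:2, H:2, I:3, J:4, K:1, L:2. Sum = 21.
n = 12, so closeness = 11/21.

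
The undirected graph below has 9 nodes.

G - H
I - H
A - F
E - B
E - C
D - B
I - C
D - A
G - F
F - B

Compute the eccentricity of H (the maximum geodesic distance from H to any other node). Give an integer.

4

Distances from H: A:3, B:3, C:2, D:4, E:3, F:2, G:1, I:1.
The largest is 4 (to D), so the eccentricity of H is 4.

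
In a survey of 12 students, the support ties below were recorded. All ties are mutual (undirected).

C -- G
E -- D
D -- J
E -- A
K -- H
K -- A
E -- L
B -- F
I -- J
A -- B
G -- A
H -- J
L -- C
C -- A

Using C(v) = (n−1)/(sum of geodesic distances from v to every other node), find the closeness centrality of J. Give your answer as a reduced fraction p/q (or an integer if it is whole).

11/30

Distances from J: A:3, B:4, C:4, D:1, E:2, F:5, G:4, H:1, I:1, K:2, L:3. Sum = 30.
n = 12, so closeness = 11/30.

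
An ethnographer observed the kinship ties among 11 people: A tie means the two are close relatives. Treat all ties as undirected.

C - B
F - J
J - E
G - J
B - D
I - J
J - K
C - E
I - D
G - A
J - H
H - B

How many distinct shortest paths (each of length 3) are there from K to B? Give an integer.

The shortest distance is 3, and the only length-3 path is K–J–H–B. So there is exactly 1 shortest path.

1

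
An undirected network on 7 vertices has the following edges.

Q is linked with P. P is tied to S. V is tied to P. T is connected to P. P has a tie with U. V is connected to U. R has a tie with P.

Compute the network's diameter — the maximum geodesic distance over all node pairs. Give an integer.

2

Eccentricity of each node (its greatest distance to any other): P:1, Q:2, R:2, S:2, T:2, U:2, V:2.
The maximum eccentricity is 2, realized for instance by the pair T–U via T – P – U. So the diameter is 2.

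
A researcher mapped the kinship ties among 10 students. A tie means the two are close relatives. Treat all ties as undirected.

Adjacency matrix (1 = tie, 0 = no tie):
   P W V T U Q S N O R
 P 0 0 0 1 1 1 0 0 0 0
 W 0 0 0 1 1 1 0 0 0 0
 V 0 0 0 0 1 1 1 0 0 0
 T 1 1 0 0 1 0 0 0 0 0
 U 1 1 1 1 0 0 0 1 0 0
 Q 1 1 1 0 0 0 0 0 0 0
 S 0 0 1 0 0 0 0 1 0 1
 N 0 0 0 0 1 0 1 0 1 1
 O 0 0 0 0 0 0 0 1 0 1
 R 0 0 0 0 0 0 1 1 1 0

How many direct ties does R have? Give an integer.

3

R is directly tied to N, O, and S. That is 3 neighbors, so the degree of R is 3.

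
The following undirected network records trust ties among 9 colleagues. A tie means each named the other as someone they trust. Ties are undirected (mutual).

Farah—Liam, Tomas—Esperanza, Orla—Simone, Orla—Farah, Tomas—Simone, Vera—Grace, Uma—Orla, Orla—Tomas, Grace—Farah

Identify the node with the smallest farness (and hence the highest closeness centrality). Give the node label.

Orla

Farness (sum of distances to all others) for each node — Esperanza:24, Farah:14, Grace:19, Liam:21, Orla:13, Simone:18, Tomas:17, Uma:20, Vera:26.
The smallest farness is 13, for Orla, so Orla has the highest closeness.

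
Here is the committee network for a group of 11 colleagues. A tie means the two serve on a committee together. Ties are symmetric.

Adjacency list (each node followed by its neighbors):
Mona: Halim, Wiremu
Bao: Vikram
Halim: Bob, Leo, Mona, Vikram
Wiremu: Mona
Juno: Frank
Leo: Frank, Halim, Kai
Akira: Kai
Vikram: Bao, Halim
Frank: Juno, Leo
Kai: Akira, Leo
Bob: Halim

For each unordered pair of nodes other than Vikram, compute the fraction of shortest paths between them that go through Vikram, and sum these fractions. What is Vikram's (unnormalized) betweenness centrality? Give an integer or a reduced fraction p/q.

Pairs whose geodesics pass through Vikram — Juno–Bao: 1; Akira–Bao: 1; Halim–Bao: 1; Kai–Bao: 1; Bao–Wiremu: 1; Bao–Bob: 1; Bao–Leo: 1; Bao–Mona: 1; Bao–Frank: 1.
All other pairs contribute 0.
Summing the contributions gives betweenness(Vikram) = 9.

9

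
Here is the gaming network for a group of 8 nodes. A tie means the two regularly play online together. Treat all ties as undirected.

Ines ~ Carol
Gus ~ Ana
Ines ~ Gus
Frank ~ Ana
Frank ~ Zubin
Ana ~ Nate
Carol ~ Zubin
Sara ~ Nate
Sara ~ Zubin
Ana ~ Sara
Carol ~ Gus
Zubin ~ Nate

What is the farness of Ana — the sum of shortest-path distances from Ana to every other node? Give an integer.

Distances from Ana: Carol:2, Frank:1, Gus:1, Ines:2, Nate:1, Sara:1, Zubin:2.
Sum = 2 + 1 + 1 + 2 + 1 + 1 + 2 = 10.

10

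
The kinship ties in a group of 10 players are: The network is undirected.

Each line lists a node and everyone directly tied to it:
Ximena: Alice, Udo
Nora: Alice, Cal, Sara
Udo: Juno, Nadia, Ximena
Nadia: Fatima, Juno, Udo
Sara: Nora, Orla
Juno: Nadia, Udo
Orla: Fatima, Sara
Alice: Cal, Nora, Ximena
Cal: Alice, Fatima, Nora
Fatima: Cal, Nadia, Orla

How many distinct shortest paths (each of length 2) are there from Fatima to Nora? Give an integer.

1

The shortest distance is 2, and the only length-2 path is Fatima–Cal–Nora. So there is exactly 1 shortest path.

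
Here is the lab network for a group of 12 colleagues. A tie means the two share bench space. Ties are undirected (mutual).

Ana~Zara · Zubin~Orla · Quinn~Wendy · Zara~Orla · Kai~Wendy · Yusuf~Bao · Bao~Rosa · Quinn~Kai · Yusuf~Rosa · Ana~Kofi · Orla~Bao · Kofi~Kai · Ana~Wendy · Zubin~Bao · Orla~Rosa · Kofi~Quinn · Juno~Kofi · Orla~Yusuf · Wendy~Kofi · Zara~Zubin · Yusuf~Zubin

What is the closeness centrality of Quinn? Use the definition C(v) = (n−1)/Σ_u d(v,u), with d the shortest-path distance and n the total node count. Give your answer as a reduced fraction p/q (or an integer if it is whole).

1/3

Distances from Quinn: Ana:2, Bao:5, Juno:2, Kai:1, Kofi:1, Orla:4, Rosa:5, Wendy:1, Yusuf:5, Zara:3, Zubin:4. Sum = 33.
n = 12, so closeness = 11/33 = 1/3.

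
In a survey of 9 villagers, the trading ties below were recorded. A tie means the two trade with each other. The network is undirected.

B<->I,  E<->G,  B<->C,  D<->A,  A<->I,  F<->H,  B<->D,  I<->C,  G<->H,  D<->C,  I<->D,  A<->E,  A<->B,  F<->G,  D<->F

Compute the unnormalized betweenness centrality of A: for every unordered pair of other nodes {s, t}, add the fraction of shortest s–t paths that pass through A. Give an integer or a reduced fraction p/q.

5

Pairs whose geodesics pass through A — I–G: 1/2; I–E: 1; D–E: 1; C–E: 3/3; B–G: 1/2; B–E: 1.
All other pairs contribute 0.
Summing the contributions gives betweenness(A) = 5.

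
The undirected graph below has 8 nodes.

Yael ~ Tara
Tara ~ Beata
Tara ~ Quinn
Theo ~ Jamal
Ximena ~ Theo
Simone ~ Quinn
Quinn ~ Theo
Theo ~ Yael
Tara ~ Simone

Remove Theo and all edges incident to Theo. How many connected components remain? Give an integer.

3

Without Theo, the remaining ties split the others into: {Beata, Quinn, Simone, Tara, Yael}; {Jamal}; {Ximena}.
That's 3 separate components.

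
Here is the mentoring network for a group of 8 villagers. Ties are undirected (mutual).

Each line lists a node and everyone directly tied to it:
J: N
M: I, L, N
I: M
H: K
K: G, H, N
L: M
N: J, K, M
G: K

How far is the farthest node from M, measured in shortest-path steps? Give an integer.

Distances from M: G:3, H:3, I:1, J:2, K:2, L:1, N:1.
The largest is 3 (to H and G), so the eccentricity of M is 3.

3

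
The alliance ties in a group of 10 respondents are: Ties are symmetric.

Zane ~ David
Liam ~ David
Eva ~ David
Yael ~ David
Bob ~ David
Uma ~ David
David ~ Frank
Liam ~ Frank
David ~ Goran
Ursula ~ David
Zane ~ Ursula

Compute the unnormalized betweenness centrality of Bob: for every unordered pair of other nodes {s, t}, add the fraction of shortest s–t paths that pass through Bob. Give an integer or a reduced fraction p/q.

No shortest path between any pair of other nodes passes through Bob.
Summing the contributions gives betweenness(Bob) = 0.

0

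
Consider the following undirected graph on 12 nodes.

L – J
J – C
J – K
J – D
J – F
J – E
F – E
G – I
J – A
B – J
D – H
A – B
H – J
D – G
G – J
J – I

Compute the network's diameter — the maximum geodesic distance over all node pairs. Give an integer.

Eccentricity of each node (its greatest distance to any other): A:2, B:2, C:2, D:2, E:2, F:2, G:2, H:2, I:2, J:1, K:2, L:2.
The maximum eccentricity is 2, realized for instance by the pair L–H via L – J – H. So the diameter is 2.

2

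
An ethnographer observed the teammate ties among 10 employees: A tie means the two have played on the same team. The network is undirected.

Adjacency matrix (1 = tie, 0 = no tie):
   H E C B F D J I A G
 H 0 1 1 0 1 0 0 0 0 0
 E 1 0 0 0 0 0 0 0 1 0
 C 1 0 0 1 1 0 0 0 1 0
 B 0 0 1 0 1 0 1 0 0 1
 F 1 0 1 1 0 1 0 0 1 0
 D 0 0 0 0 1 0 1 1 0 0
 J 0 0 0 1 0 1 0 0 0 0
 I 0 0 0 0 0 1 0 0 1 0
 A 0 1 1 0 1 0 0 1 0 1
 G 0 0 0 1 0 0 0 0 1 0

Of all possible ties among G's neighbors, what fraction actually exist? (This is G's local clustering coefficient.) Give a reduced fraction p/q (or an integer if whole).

0

G's neighbors: A and B (k = 2).
Possible neighbor pairs: C(2,2) = 1. Edges among them: none → e = 0.
Clustering(G) = 0/1.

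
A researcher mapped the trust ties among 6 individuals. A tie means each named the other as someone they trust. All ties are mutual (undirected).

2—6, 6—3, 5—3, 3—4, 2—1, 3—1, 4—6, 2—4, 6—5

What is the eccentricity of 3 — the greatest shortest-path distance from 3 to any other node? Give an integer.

2

Distances from 3: 1:1, 2:2, 4:1, 5:1, 6:1.
The largest is 2 (to 2), so the eccentricity of 3 is 2.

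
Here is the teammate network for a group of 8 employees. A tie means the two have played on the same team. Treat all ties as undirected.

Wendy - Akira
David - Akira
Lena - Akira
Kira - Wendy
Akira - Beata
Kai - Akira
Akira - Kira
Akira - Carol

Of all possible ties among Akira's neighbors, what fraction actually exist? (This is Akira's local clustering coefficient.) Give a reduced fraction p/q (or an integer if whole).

1/21

Akira's neighbors: Beata, Carol, David, Kai, Kira, Lena, and Wendy (k = 7).
Possible neighbor pairs: C(7,2) = 21. Edges among them: Kira–Wendy → e = 1.
Clustering(Akira) = 1/21.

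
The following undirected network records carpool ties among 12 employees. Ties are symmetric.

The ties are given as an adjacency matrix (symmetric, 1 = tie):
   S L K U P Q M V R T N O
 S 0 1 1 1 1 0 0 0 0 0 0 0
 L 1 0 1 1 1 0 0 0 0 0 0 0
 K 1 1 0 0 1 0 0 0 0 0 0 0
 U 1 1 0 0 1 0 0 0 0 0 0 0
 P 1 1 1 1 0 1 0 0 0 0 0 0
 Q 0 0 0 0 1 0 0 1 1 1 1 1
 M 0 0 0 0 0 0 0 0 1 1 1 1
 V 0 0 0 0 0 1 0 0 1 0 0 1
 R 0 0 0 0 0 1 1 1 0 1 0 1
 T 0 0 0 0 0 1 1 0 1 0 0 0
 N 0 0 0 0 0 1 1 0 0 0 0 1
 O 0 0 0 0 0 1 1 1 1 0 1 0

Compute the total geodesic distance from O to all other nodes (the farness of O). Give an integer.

Distances from O: K:3, L:3, M:1, N:1, P:2, Q:1, R:1, S:3, T:2, U:3, V:1.
Sum = 3 + 3 + 1 + 1 + 2 + 1 + 1 + 3 + 2 + 3 + 1 = 21.

21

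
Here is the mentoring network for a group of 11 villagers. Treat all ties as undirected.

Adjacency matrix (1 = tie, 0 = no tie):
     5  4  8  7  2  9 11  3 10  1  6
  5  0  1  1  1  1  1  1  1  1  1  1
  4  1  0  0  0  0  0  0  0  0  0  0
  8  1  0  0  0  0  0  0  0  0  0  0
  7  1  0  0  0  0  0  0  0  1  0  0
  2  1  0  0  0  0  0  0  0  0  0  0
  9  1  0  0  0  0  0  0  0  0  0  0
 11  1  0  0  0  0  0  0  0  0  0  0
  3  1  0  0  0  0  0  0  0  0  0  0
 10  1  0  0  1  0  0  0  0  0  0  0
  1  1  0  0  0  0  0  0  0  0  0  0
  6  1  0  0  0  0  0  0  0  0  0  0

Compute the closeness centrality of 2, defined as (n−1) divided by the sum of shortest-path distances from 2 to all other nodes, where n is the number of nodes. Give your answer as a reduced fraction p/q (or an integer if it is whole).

Distances from 2: 1:2, 3:2, 4:2, 5:1, 6:2, 7:2, 8:2, 9:2, 10:2, 11:2. Sum = 19.
n = 11, so closeness = 10/19.

10/19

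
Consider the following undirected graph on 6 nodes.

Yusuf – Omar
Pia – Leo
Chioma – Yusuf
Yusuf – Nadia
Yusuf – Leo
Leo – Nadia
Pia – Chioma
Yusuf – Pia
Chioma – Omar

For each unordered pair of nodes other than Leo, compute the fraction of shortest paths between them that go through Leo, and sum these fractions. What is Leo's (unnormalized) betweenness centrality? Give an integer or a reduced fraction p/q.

1/2

Pairs whose geodesics pass through Leo — Nadia–Pia: 1/2.
All other pairs contribute 0.
Summing the contributions gives betweenness(Leo) = 1/2.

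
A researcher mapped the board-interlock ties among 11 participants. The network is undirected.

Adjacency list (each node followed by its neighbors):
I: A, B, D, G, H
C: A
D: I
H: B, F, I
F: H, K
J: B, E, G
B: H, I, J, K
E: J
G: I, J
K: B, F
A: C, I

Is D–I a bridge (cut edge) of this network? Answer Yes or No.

Without the D–I edge there is no alternate route between D and I, so the network disconnects. It is a bridge.

Yes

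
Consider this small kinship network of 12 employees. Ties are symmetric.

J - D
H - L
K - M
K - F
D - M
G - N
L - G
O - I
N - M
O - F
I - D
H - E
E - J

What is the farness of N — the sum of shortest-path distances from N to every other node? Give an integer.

28

Distances from N: D:2, E:4, F:3, G:1, H:3, I:3, J:3, K:2, L:2, M:1, O:4.
Sum = 2 + 4 + 3 + 1 + 3 + 3 + 3 + 2 + 2 + 1 + 4 = 28.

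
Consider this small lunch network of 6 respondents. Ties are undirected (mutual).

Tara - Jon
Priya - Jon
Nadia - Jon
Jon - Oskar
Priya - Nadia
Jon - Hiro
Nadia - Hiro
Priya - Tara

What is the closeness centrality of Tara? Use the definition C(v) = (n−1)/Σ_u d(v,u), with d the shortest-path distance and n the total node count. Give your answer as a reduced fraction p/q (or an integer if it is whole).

5/8

Distances from Tara: Hiro:2, Jon:1, Nadia:2, Oskar:2, Priya:1. Sum = 8.
n = 6, so closeness = 5/8.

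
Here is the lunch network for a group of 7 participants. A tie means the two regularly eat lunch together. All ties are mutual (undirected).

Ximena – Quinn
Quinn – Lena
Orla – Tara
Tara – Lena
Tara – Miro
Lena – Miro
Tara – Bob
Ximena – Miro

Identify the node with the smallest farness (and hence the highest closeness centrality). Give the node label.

Farness (sum of distances to all others) for each node — Bob:13, Lena:9, Miro:9, Orla:13, Quinn:12, Tara:8, Ximena:12.
The smallest farness is 8, for Tara, so Tara has the highest closeness.

Tara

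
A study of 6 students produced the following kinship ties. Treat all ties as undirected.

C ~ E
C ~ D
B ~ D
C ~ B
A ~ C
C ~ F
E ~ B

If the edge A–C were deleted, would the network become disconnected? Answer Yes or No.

Yes

Without the A–C edge there is no alternate route between A and C, so the network disconnects. It is a bridge.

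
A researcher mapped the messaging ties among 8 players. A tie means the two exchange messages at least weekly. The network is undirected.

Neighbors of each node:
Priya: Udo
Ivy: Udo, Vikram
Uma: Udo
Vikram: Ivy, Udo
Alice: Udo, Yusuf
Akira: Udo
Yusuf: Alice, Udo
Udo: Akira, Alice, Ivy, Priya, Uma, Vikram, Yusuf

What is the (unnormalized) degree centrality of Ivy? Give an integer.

Ivy is directly tied to Udo and Vikram. That is 2 neighbors, so the degree of Ivy is 2.

2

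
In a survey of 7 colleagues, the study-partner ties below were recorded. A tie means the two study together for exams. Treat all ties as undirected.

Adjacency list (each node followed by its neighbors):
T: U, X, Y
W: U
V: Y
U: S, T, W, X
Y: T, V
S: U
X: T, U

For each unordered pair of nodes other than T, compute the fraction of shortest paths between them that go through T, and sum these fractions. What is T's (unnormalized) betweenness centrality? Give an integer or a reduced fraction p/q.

Pairs whose geodesics pass through T — Y–U: 1; Y–X: 1; Y–S: 1; Y–W: 1; U–V: 1; X–V: 1; S–V: 1; V–W: 1.
All other pairs contribute 0.
Summing the contributions gives betweenness(T) = 8.

8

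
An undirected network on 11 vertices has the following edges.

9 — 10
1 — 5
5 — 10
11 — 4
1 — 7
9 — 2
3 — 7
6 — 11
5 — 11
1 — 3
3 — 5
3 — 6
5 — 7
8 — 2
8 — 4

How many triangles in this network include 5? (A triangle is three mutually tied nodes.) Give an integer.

3

5's neighbors: 1, 3, 7, 10, and 11.
Neighbor pairs that are themselves tied: 5–1–3; 5–1–7; 5–3–7. Each forms one triangle with 5, for 3 in total.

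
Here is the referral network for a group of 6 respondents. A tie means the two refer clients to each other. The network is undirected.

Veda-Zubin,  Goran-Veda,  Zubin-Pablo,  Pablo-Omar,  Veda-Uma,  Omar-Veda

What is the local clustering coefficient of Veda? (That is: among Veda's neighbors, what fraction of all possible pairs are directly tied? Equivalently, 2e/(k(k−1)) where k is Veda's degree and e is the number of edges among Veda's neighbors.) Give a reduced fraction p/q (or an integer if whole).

Veda's neighbors: Goran, Omar, Uma, and Zubin (k = 4).
Possible neighbor pairs: C(4,2) = 6. Edges among them: none → e = 0.
Clustering(Veda) = 0/6 = 0.

0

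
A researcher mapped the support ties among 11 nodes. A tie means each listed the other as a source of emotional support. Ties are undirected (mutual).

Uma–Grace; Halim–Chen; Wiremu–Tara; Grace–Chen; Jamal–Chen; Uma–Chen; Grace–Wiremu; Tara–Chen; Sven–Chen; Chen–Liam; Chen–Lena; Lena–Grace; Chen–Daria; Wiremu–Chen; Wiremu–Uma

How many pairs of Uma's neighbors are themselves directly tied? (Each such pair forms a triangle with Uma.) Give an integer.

Uma's neighbors: Chen, Grace, and Wiremu.
Neighbor pairs that are themselves tied: Uma–Chen–Grace; Uma–Chen–Wiremu; Uma–Grace–Wiremu. Each forms one triangle with Uma, for 3 in total.

3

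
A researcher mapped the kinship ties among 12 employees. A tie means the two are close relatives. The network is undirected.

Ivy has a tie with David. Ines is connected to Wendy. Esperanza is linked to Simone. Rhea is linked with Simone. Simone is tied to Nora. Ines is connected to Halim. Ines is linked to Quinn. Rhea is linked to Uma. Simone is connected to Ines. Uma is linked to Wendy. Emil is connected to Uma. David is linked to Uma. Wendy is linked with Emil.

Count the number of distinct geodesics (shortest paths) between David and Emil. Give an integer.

1

The shortest distance is 2, and the only length-2 path is David–Uma–Emil. So there is exactly 1 shortest path.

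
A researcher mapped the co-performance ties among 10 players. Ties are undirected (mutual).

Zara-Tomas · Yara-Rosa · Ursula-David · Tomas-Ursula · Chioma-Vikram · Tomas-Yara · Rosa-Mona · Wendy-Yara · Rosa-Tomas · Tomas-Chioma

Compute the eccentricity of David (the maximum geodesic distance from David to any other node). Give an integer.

4

Distances from David: Chioma:3, Mona:4, Rosa:3, Tomas:2, Ursula:1, Vikram:4, Wendy:4, Yara:3, Zara:3.
The largest is 4 (to Mona, Vikram, and Wendy), so the eccentricity of David is 4.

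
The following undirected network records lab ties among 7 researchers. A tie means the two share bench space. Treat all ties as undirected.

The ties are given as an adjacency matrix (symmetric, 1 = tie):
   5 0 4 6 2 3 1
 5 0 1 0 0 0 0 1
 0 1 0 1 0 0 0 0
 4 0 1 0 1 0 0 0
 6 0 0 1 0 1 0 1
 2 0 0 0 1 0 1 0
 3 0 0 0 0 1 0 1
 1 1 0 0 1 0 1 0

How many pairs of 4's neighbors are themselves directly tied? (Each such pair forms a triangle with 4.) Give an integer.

0

4's neighbors are 0 and 6, but none of them are tied to each other, so no triangle contains 4.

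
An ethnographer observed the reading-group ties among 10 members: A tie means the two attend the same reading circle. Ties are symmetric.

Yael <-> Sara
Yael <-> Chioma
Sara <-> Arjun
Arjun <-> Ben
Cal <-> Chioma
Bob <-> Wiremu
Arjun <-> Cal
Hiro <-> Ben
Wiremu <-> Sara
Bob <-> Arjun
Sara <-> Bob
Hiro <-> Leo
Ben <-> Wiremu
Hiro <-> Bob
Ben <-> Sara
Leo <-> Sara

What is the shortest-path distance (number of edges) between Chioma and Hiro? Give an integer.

One shortest route is Chioma – Cal – Arjun – Ben – Hiro, which uses 4 edges, and at distance 3 from Chioma we only reach {Ben, Bob, Leo, Wiremu}, which does not include Hiro. So d(Chioma,Hiro) = 4.

4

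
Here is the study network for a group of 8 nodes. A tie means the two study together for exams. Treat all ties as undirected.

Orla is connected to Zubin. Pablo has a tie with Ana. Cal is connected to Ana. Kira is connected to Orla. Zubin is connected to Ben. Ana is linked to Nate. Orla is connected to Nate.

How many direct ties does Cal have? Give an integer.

1

Cal is directly tied to Ana. That is 1 neighbor, so the degree of Cal is 1.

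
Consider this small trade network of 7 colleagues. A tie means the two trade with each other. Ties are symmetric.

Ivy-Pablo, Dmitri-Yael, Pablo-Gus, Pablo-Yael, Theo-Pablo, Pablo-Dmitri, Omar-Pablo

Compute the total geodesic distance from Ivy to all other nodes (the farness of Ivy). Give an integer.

11

Distances from Ivy: Dmitri:2, Gus:2, Omar:2, Pablo:1, Theo:2, Yael:2.
Sum = 2 + 2 + 2 + 1 + 2 + 2 = 11.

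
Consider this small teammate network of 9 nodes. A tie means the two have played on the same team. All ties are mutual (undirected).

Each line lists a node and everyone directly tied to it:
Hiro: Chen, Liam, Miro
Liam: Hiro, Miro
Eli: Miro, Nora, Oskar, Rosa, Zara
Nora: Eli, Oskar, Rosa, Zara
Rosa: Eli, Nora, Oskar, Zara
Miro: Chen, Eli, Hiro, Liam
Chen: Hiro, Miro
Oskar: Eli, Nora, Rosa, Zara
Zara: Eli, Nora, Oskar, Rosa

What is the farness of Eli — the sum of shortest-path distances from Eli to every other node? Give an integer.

11

Distances from Eli: Chen:2, Hiro:2, Liam:2, Miro:1, Nora:1, Oskar:1, Rosa:1, Zara:1.
Sum = 2 + 2 + 2 + 1 + 1 + 1 + 1 + 1 = 11.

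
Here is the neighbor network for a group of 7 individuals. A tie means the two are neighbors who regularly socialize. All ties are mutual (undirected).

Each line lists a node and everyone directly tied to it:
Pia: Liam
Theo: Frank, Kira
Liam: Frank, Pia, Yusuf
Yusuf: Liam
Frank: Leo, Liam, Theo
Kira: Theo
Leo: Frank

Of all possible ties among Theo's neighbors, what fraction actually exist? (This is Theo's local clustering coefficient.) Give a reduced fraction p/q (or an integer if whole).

0

Theo's neighbors: Frank and Kira (k = 2).
Possible neighbor pairs: C(2,2) = 1. Edges among them: none → e = 0.
Clustering(Theo) = 0/1.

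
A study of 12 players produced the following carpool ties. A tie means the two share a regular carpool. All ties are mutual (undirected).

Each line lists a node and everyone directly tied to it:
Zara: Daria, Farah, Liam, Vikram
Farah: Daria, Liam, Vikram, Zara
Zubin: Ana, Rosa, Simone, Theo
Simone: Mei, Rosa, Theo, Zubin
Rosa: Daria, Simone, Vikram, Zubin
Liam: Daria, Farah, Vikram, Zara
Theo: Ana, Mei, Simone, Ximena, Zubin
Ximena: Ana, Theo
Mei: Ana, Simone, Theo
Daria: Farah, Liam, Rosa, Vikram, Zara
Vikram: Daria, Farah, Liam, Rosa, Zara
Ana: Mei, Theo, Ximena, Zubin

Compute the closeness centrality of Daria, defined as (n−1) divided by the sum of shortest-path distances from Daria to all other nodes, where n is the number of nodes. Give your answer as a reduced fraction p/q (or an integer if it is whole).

1/2

Distances from Daria: Ana:3, Farah:1, Liam:1, Mei:3, Rosa:1, Simone:2, Theo:3, Vikram:1, Ximena:4, Zara:1, Zubin:2. Sum = 22.
n = 12, so closeness = 11/22 = 1/2.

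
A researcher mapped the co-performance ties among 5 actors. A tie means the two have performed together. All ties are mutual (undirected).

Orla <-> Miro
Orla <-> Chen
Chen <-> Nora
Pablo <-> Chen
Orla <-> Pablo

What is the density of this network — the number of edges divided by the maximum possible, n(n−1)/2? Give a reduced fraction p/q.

There are 5 edges and 5 nodes, so the maximum possible is C(5,2) = 10.
Density = 5/10 = 1/2.

1/2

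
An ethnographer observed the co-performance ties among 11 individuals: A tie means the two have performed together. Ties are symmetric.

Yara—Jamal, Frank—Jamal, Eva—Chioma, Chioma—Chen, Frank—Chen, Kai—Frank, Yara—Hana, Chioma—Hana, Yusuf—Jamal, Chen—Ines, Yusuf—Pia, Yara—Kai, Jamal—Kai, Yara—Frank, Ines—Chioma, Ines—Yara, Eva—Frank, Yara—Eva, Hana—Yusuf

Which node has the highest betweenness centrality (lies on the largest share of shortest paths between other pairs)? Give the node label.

Yara

Unnormalized betweenness of each node: Chen:41/30, Chioma:31/6, Eva:47/30, Frank:187/30, Hana:36/5, Ines:6/5, Jamal:23/3, Kai:0, Pia:0, Yara:164/15, Yusuf:29/3.
Yara has the largest value, 164/15, making it the main broker — the node through which the most shortest paths run.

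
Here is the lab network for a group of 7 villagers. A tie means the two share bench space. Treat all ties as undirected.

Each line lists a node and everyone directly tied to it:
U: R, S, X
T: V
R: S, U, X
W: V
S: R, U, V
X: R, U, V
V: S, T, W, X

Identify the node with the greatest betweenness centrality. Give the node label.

V

Unnormalized betweenness of each node: R:1/3, S:3, T:0, U:1/3, V:28/3, W:0, X:3.
V has the largest value, 28/3, making it the main broker — the node through which the most shortest paths run.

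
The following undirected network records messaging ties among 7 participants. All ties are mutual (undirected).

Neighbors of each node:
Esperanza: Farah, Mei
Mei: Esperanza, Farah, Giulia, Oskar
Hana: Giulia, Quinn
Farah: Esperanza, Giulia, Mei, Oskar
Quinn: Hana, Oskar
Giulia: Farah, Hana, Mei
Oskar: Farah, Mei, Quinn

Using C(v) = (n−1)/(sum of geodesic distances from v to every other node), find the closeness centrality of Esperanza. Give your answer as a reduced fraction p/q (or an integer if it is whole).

1/2

Distances from Esperanza: Farah:1, Giulia:2, Hana:3, Mei:1, Oskar:2, Quinn:3. Sum = 12.
n = 7, so closeness = 6/12 = 1/2.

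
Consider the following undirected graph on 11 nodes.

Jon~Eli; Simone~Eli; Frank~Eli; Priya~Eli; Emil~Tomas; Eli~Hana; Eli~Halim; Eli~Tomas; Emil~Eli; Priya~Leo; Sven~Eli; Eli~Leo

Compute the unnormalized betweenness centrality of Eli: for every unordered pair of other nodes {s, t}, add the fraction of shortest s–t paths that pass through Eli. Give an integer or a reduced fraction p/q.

Pairs whose geodesics pass through Eli — Frank–Leo: 1; Frank–Tomas: 1; Frank–Sven: 1; Frank–Hana: 1; Frank–Simone: 1; Frank–Jon: 1; Frank–Emil: 1; Frank–Priya: 1; Frank–Halim: 1; Leo–Tomas: 1; Leo–Sven: 1; Leo–Hana: 1; Leo–Simone: 1; Leo–Jon: 1 … (+29 more pairs).
All other pairs contribute 0.
Summing the contributions gives betweenness(Eli) = 43.

43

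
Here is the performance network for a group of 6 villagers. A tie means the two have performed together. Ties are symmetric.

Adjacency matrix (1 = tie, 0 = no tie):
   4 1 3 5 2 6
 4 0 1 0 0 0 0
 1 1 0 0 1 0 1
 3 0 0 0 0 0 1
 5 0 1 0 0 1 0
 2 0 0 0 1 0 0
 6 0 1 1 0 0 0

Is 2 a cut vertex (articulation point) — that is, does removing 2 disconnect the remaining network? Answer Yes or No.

Even without 2, every remaining node can still reach every other (the residual graph is connected), so 2 is not a cut vertex.

No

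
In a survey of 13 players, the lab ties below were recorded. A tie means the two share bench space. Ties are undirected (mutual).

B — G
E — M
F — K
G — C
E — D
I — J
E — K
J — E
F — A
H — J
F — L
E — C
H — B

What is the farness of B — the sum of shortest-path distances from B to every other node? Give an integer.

41

Distances from B: A:6, C:2, D:4, E:3, F:5, G:1, H:1, I:3, J:2, K:4, L:6, M:4.
Sum = 6 + 2 + 4 + 3 + 5 + 1 + 1 + 3 + 2 + 4 + 6 + 4 = 41.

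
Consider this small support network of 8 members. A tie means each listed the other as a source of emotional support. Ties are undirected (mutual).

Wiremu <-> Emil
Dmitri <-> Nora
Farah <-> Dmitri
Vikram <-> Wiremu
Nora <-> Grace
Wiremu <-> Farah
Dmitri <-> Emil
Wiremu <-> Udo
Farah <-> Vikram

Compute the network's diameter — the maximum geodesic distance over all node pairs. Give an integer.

5

Eccentricity of each node (its greatest distance to any other): Dmitri:3, Emil:3, Farah:3, Grace:5, Nora:4, Udo:5, Vikram:4, Wiremu:4.
The maximum eccentricity is 5, realized for instance by the pair Grace–Udo via Grace – Nora – Dmitri – Emil – Wiremu – Udo. So the diameter is 5.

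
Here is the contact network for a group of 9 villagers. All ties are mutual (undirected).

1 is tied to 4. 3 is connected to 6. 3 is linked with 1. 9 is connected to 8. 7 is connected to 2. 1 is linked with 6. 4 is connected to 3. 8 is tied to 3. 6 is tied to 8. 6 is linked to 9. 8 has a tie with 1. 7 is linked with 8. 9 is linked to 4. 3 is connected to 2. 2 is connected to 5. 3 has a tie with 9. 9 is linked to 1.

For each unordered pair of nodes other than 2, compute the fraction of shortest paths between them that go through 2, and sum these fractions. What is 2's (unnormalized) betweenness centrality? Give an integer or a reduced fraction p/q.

Pairs whose geodesics pass through 2 — 4–7: 1/4; 4–5: 1; 3–7: 1/2; 3–5: 1; 6–5: 1; 9–5: 1; 8–5: 2/2; 1–5: 1; 7–5: 1.
All other pairs contribute 0.
Summing the contributions gives betweenness(2) = 31/4.

31/4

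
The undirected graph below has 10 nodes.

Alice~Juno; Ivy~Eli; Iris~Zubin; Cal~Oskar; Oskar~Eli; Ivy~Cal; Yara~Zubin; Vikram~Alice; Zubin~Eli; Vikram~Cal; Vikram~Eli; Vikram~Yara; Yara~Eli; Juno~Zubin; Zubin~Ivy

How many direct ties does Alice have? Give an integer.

Alice is directly tied to Juno and Vikram. That is 2 neighbors, so the degree of Alice is 2.

2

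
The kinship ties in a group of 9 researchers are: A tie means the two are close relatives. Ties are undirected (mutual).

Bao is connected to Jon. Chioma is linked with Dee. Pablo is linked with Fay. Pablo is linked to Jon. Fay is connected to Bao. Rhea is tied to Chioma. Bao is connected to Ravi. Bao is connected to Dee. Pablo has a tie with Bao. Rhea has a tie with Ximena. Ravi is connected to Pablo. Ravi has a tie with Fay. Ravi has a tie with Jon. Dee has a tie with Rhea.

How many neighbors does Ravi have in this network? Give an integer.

4

Ravi is directly tied to Bao, Fay, Jon, and Pablo. That is 4 neighbors, so the degree of Ravi is 4.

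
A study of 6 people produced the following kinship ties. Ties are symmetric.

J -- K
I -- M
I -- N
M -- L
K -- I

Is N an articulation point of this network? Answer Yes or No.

Even without N, every remaining node can still reach every other (the residual graph is connected), so N is not a cut vertex.

No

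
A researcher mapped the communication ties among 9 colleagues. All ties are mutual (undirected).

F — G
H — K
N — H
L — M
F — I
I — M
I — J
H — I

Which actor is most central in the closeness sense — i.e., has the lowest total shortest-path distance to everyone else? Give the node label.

I

Farness (sum of distances to all others) for each node — F:17, G:24, H:15, I:12, J:19, K:22, L:24, M:17, N:22.
The smallest farness is 12, for I, so I has the highest closeness.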